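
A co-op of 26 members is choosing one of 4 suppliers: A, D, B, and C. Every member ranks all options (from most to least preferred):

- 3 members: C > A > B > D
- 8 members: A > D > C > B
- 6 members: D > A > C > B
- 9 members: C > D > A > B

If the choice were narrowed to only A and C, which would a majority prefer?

Voters preferring A to C: 14; preferring C to A: 12.
A wins the head-to-head.

A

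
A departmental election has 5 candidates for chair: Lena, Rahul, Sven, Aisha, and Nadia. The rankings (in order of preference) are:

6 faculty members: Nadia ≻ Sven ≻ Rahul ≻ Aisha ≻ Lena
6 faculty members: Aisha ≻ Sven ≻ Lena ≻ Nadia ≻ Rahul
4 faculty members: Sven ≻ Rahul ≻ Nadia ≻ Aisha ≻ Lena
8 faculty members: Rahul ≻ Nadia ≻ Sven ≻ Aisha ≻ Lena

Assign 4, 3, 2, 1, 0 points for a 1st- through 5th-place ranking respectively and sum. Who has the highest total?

Sven

Lena: 6·0 + 6·2 + 4·0 + 8·0 = 12
Rahul: 6·2 + 6·0 + 4·3 + 8·4 = 56
Sven: 6·3 + 6·3 + 4·4 + 8·2 = 68
Aisha: 6·1 + 6·4 + 4·1 + 8·1 = 42
Nadia: 6·4 + 6·1 + 4·2 + 8·3 = 62
Sven has the highest Borda score (68).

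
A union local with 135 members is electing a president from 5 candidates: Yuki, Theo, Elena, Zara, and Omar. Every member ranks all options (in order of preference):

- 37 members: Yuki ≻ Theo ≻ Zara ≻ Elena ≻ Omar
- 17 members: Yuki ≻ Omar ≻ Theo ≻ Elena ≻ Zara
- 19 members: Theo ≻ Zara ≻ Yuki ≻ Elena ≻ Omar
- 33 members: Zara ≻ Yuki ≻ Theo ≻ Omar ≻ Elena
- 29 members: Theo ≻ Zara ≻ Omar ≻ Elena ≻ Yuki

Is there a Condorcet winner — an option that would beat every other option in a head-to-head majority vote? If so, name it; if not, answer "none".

Checking pairwise contests:
Zara beats Yuki 81–54.
Yuki beats Theo 87–48.
Yuki beats Elena 106–29.
Theo beats Zara 102–33.
Yuki beats Omar 106–29.
Every option loses at least one head-to-head, so there is no Condorcet winner.

none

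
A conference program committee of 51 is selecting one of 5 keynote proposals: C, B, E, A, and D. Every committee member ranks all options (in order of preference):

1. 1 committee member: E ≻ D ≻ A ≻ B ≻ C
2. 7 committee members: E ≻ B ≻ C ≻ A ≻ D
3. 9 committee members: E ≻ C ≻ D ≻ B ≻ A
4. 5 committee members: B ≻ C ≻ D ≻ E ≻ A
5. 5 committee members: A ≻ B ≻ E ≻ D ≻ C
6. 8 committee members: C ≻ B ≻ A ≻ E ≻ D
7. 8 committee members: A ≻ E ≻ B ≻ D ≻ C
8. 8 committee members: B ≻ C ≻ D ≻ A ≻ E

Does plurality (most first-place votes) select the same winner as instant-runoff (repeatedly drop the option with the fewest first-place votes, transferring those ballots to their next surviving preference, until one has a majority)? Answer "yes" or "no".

Plurality — first-place votes: C 8, B 13, E 17, A 13, D 0. Winner: E.
Instant-runoff — R1 C 8, B 13, E 17, A 13, D 0 (D out); R2 C 8, B 13, E 17, A 13 (C out); R3 B 21, E 17, A 13 (A out); R4 B 26, E 25 (B winner). Winner: B.
The two methods disagree.

no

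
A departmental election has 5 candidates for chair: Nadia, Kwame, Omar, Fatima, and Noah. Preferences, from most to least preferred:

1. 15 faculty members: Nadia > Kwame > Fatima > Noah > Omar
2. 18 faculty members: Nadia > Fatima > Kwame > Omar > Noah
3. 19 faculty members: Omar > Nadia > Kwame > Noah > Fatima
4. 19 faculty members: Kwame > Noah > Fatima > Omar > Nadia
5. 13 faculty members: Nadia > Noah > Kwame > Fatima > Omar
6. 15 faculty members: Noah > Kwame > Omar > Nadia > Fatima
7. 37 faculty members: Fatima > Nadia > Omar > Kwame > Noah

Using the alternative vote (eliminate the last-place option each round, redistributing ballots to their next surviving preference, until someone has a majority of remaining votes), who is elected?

Round 1: Nadia 46, Kwame 19, Omar 19, Fatima 37, Noah 15. Eliminate Noah.
Round 2: Nadia 46, Kwame 34, Omar 19, Fatima 37. Eliminate Omar.
Round 3: Nadia 65, Kwame 34, Fatima 37. Eliminate Kwame.
Round 4: Nadia 80, Fatima 56. Nadia has a majority.

Nadia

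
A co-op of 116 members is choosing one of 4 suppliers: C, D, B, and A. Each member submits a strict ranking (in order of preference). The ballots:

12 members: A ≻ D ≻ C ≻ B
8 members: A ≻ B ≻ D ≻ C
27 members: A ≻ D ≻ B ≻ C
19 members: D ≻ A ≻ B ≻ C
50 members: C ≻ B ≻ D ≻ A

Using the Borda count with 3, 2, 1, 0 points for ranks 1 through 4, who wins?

D

C: 12·1 + 8·0 + 27·0 + 19·0 + 50·3 = 162
D: 12·2 + 8·1 + 27·2 + 19·3 + 50·1 = 193
B: 12·0 + 8·2 + 27·1 + 19·1 + 50·2 = 162
A: 12·3 + 8·3 + 27·3 + 19·2 + 50·0 = 179
D has the highest Borda score (193).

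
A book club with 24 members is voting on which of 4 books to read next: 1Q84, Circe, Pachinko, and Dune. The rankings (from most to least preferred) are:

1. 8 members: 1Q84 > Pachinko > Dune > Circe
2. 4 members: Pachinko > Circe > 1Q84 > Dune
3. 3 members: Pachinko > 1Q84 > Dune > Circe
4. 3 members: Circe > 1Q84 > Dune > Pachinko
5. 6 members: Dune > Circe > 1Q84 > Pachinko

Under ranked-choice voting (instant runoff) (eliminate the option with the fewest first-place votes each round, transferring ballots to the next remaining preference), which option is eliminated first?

Circe

Round 1: 1Q84 8, Circe 3, Pachinko 7, Dune 6. Eliminate Circe.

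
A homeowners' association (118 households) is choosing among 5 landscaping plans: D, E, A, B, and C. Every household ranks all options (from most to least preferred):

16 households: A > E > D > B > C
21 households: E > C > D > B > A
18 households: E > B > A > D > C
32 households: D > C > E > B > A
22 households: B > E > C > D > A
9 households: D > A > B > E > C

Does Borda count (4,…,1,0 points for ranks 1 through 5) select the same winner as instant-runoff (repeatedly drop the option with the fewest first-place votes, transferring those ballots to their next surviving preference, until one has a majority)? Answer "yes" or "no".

Borda — scores: D 278, E 343, A 127, B 229, C 203. Winner: E.
Instant-runoff — R1 D 41, E 39, A 16, B 22, C 0 (C out); R2 D 41, E 39, A 16, B 22 (A out); R3 D 41, E 55, B 22 (B out); R4 D 41, E 77 (E winner). Winner: E.
The two methods agree.

yes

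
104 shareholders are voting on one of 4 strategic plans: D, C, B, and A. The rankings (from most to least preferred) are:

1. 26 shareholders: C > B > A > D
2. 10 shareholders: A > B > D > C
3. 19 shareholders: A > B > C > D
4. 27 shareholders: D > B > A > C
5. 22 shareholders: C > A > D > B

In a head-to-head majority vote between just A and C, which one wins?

Voters preferring A to C: 56; preferring C to A: 48.
A wins the head-to-head.

A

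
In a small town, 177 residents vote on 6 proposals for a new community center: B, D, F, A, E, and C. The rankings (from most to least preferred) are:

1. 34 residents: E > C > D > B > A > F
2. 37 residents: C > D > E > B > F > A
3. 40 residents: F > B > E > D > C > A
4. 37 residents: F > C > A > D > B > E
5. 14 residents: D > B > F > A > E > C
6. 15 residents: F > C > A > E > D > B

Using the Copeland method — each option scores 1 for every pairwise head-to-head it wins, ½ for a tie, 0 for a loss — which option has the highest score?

B: beats A and E; loses to D, F, and C → score 2.
D: beats B and A; loses to F, E, and C → score 2.
F: beats B, D, A, E, and C → score 5.
A: loses to B, D, F, E, and C → score 0.
E: beats D and A; loses to B, F, and C → score 2.
C: beats B, D, A, and E; loses to F → score 4.
F has the best pairwise record.

F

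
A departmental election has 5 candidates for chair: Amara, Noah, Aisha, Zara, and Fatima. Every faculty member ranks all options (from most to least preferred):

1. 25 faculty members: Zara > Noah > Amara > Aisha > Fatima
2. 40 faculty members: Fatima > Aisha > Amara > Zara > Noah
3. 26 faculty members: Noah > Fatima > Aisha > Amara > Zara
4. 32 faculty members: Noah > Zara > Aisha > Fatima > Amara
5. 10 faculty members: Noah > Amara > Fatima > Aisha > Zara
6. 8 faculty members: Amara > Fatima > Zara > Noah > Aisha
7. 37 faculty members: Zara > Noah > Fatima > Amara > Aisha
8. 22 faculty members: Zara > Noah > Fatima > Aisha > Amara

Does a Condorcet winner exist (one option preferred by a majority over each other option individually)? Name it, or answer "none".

Zara vs Amara: 116–84 for Zara.
Zara vs Noah: 132–68 for Zara.
Zara vs Aisha: 124–76 for Zara.
Zara vs Fatima: 116–84 for Zara.
Zara beats every other option head-to-head.

Zara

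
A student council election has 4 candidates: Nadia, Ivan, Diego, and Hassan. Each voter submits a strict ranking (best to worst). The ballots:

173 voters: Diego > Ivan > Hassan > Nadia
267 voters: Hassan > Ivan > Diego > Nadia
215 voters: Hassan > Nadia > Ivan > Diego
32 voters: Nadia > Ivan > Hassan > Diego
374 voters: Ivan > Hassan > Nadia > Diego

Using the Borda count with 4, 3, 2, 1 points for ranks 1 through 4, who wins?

Nadia: 173·1 + 267·1 + 215·3 + 32·4 + 374·2 = 1961
Ivan: 173·3 + 267·3 + 215·2 + 32·3 + 374·4 = 3342
Diego: 173·4 + 267·2 + 215·1 + 32·1 + 374·1 = 1847
Hassan: 173·2 + 267·4 + 215·4 + 32·2 + 374·3 = 3460
Hassan has the highest Borda score (3460).

Hassan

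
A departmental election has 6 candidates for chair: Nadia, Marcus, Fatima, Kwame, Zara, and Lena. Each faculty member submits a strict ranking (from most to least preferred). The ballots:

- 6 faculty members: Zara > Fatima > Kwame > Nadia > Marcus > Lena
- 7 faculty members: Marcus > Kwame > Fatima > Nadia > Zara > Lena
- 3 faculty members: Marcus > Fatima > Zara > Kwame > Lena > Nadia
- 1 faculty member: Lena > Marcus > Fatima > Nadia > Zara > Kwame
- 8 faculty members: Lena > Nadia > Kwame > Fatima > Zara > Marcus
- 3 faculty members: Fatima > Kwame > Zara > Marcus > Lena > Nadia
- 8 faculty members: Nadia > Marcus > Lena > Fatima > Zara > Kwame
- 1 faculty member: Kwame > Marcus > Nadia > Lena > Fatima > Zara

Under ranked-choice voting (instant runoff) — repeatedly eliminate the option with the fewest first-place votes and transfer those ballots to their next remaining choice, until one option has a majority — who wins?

Round 1: Nadia 8, Marcus 10, Fatima 3, Kwame 1, Zara 6, Lena 9. Eliminate Kwame.
Round 2: Nadia 8, Marcus 11, Fatima 3, Zara 6, Lena 9. Eliminate Fatima.
Round 3: Nadia 8, Marcus 11, Zara 9, Lena 9. Eliminate Nadia.
Round 4: Marcus 19, Zara 9, Lena 9. Marcus has a majority.

Marcus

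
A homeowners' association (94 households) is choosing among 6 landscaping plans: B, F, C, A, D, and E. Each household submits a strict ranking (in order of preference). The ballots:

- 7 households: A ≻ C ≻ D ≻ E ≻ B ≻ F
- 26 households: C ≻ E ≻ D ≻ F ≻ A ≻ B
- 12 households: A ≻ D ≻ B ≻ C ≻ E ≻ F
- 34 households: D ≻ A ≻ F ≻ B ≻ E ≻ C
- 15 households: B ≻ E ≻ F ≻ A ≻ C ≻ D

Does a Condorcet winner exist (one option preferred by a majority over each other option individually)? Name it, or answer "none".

none

Checking pairwise contests:
F beats B 60–34.
A beats F 53–41.
B beats C 61–33.
D beats A 60–34.
C beats D 48–46.
B beats E 61–33.
Every option loses at least one head-to-head, so there is no Condorcet winner.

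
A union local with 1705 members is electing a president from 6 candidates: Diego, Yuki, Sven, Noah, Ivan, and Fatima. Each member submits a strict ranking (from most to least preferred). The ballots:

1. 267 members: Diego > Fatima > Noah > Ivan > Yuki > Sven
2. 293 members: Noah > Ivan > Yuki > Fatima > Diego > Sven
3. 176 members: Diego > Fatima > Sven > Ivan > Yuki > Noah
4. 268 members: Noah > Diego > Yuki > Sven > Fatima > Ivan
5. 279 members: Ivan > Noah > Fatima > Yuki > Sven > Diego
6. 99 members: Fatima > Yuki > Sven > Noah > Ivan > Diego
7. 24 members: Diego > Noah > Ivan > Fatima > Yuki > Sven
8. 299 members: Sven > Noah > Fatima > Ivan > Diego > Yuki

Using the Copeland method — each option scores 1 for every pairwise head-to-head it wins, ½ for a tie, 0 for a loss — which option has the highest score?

Noah

Diego: beats Yuki and Sven; loses to Noah, Ivan, and Fatima → score 2.
Yuki: beats Sven; loses to Diego, Noah, Ivan, and Fatima → score 1.
Sven: loses to Diego, Yuki, Noah, Ivan, and Fatima → score 0.
Noah: beats Diego, Yuki, Sven, Ivan, and Fatima → score 5.
Ivan: beats Diego, Yuki, and Sven; loses to Noah and Fatima → score 3.
Fatima: beats Diego, Yuki, Sven, and Ivan; loses to Noah → score 4.
Noah has the best pairwise record.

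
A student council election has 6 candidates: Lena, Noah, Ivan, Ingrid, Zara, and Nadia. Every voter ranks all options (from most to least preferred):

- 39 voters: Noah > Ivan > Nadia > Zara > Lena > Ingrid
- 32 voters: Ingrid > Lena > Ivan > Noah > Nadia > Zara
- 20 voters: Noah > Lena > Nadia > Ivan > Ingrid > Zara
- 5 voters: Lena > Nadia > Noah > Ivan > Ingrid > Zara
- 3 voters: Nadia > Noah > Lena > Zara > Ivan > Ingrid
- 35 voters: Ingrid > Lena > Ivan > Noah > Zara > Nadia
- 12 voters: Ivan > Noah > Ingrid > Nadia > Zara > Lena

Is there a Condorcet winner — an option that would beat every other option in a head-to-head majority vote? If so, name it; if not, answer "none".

Checking pairwise contests:
Noah beats Lena 74–72.
Ivan beats Noah 79–67.
Lena beats Ivan 95–51.
Noah beats Ingrid 79–67.
Lena beats Zara 95–51.
Lena beats Nadia 92–54.
Every option loses at least one head-to-head, so there is no Condorcet winner.

none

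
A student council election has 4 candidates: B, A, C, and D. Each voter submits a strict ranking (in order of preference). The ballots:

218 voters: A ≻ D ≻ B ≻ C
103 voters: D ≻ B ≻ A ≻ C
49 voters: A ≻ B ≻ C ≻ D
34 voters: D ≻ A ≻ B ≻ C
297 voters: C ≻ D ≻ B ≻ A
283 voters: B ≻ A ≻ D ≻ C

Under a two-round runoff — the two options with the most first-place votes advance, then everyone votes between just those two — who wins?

B

Round 1 first-place votes: B 283, A 267, C 297, D 137.
C and B advance.
Runoff: C is preferred to B by 297 voters; B by 687.
B wins the runoff.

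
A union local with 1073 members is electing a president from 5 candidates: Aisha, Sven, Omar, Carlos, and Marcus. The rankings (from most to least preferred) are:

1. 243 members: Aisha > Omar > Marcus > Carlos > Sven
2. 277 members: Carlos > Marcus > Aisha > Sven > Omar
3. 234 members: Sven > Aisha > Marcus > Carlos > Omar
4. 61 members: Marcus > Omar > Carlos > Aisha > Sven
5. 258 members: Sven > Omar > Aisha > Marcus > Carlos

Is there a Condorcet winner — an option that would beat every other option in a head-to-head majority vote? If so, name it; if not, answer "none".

Aisha vs Sven: 581–492 for Aisha.
Aisha vs Omar: 754–319 for Aisha.
Aisha vs Carlos: 735–338 for Aisha.
Aisha vs Marcus: 735–338 for Aisha.
Aisha beats every other option head-to-head.

Aisha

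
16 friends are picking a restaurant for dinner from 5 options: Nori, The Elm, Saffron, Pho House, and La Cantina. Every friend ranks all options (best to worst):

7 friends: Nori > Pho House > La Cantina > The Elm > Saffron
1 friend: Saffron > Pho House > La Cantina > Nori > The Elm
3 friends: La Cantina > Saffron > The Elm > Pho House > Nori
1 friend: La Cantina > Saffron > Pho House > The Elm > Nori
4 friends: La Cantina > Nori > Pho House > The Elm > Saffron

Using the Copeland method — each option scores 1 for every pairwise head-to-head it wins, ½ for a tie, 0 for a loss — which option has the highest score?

La Cantina

Nori: beats The Elm, Saffron, and Pho House; loses to La Cantina → score 3.
The Elm: beats Saffron; loses to Nori, Pho House, and La Cantina → score 1.
Saffron: loses to Nori, The Elm, Pho House, and La Cantina → score 0.
Pho House: beats The Elm and Saffron; ties La Cantina; loses to Nori → score 2.5.
La Cantina: beats Nori, The Elm, and Saffron; ties Pho House → score 3.5.
La Cantina has the best pairwise record.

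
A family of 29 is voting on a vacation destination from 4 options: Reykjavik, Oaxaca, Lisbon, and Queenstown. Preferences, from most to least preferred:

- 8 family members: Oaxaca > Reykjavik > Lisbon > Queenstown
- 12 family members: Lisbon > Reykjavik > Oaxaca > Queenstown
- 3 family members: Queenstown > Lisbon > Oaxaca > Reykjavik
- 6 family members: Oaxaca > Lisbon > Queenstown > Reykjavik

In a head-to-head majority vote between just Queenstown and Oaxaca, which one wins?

Oaxaca

Voters preferring Queenstown to Oaxaca: 3; preferring Oaxaca to Queenstown: 26.
Oaxaca wins the head-to-head.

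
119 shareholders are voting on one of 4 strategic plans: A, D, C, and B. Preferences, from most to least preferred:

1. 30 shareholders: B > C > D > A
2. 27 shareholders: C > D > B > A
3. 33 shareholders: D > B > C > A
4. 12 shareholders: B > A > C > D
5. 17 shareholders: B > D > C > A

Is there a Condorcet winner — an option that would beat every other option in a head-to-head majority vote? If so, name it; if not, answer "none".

none

Checking pairwise contests:
D beats A 107–12.
C beats D 69–50.
B beats C 92–27.
D beats B 60–59.
Every option loses at least one head-to-head, so there is no Condorcet winner.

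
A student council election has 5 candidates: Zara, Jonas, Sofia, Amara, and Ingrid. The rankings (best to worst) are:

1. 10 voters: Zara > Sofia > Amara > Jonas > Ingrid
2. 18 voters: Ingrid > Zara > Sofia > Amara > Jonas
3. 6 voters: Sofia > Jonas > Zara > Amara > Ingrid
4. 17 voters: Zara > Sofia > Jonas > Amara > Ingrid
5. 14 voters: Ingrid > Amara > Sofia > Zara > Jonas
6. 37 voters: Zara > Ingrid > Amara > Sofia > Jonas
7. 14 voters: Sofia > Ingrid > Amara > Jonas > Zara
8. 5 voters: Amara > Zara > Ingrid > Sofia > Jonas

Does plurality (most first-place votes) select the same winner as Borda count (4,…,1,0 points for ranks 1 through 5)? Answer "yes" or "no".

Plurality — first-place votes: Zara 64, Jonas 0, Sofia 20, Amara 5, Ingrid 32. Winner: Zara.
Borda — scores: Zara 351, Jonas 76, Sofia 267, Amara 225, Ingrid 291. Winner: Zara.
The two methods agree.

yes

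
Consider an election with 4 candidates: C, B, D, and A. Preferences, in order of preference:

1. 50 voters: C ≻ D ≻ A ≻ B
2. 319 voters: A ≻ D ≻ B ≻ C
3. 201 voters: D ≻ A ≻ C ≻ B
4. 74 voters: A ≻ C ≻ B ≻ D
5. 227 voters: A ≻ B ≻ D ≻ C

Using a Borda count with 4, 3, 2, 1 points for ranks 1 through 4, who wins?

C: 50·4 + 319·1 + 201·2 + 74·3 + 227·1 = 1370
B: 50·1 + 319·2 + 201·1 + 74·2 + 227·3 = 1718
D: 50·3 + 319·3 + 201·4 + 74·1 + 227·2 = 2439
A: 50·2 + 319·4 + 201·3 + 74·4 + 227·4 = 3183
A has the highest Borda score (3183).

A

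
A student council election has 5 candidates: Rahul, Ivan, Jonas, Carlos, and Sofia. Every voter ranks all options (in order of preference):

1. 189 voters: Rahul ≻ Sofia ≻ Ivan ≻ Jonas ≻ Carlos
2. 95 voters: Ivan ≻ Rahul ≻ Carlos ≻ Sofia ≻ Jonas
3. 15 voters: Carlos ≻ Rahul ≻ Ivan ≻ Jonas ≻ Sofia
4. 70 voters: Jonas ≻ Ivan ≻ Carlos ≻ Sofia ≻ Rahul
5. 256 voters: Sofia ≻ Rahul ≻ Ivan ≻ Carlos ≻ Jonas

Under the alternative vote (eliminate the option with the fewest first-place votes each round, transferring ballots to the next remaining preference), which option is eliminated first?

Round 1: Rahul 189, Ivan 95, Jonas 70, Carlos 15, Sofia 256. Eliminate Carlos.

Carlos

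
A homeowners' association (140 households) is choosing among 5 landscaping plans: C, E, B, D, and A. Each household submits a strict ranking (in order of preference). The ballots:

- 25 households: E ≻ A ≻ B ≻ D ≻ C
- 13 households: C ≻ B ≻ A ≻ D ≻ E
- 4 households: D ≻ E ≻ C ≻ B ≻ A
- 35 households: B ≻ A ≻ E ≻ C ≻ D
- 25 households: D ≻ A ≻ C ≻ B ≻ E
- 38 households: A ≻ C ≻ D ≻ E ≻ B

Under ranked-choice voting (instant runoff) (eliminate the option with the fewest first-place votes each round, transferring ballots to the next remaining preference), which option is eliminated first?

Round 1: C 13, E 25, B 35, D 29, A 38. Eliminate C.

C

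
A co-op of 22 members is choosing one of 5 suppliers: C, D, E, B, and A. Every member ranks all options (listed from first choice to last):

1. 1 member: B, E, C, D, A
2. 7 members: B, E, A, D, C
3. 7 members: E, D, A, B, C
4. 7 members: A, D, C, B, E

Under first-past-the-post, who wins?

First-place votes: C 0, D 0, E 7, B 8, A 7.
B has the most first-place votes.

B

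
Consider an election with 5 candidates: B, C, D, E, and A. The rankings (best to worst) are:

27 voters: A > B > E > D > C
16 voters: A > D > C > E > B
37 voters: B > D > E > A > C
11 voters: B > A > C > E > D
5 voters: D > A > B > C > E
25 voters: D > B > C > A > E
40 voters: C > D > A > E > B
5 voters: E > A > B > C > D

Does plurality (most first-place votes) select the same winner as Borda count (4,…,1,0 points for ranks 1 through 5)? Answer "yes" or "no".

no

Plurality — first-place votes: B 48, C 40, D 30, E 5, A 43. Winner: B.
Borda — scores: B 368, C 274, D 426, E 215, A 377. Winner: D.
The two methods disagree.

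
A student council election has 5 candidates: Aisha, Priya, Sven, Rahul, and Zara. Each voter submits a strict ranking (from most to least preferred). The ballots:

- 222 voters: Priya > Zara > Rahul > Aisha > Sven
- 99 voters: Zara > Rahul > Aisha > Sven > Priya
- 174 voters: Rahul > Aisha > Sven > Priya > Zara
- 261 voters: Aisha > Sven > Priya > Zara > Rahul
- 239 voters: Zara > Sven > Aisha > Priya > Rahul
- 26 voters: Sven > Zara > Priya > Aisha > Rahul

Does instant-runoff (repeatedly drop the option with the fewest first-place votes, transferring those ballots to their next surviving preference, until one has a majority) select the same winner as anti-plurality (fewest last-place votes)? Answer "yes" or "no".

Instant-runoff — R1 Aisha 261, Priya 222, Sven 26, Rahul 174, Zara 338 (Sven out); R2 Aisha 261, Priya 222, Rahul 174, Zara 364 (Rahul out); R3 Aisha 435, Priya 222, Zara 364 (Priya out); R4 Aisha 435, Zara 586 (Zara winner). Winner: Zara.
Anti-plurality — last-place votes: Aisha 0, Priya 99, Sven 222, Rahul 526, Zara 174. Winner: Aisha.
The two methods disagree.

no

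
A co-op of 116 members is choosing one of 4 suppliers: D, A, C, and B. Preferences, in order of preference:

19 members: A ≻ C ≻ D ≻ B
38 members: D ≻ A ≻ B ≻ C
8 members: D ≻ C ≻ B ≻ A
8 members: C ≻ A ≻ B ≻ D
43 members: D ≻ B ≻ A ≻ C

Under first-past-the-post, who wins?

First-place votes: D 89, A 19, C 8, B 0.
D has the most first-place votes.

D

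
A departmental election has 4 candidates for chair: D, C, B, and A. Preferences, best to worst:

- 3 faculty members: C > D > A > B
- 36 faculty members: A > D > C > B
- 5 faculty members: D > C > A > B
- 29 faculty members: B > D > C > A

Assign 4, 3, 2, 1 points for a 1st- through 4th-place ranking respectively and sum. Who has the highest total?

D: 3·3 + 36·3 + 5·4 + 29·3 = 224
C: 3·4 + 36·2 + 5·3 + 29·2 = 157
B: 3·1 + 36·1 + 5·1 + 29·4 = 160
A: 3·2 + 36·4 + 5·2 + 29·1 = 189
D has the highest Borda score (224).

D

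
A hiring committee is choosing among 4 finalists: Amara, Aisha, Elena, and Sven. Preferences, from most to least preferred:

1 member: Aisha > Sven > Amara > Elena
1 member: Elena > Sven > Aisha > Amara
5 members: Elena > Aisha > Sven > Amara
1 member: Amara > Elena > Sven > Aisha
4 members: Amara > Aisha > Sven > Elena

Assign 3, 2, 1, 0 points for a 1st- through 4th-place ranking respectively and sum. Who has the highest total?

Amara: 1·1 + 1·0 + 5·0 + 1·3 + 4·3 = 16
Aisha: 1·3 + 1·1 + 5·2 + 1·0 + 4·2 = 22
Elena: 1·0 + 1·3 + 5·3 + 1·2 + 4·0 = 20
Sven: 1·2 + 1·2 + 5·1 + 1·1 + 4·1 = 14
Aisha has the highest Borda score (22).

Aisha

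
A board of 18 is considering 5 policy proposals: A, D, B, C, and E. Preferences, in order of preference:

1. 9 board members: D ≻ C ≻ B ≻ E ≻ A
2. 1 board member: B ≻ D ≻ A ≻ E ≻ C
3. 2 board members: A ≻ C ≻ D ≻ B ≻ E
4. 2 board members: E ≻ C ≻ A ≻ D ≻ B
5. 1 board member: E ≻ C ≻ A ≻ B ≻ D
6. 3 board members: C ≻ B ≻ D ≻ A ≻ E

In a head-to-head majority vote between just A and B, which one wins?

B

Voters preferring A to B: 5; preferring B to A: 13.
B wins the head-to-head.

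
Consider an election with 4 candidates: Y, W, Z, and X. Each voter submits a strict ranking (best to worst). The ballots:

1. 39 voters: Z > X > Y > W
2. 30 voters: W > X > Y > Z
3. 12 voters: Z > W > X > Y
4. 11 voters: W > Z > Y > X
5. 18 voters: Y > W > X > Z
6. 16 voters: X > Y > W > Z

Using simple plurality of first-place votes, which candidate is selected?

Z

First-place votes: Y 18, W 41, Z 51, X 16.
Z has the most first-place votes.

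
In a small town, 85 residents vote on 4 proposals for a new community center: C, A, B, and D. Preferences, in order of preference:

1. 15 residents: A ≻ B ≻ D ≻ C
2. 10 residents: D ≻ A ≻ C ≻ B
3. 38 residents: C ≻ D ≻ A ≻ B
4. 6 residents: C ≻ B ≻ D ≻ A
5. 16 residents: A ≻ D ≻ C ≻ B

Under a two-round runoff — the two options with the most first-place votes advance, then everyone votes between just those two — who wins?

C

Round 1 first-place votes: C 44, A 31, B 0, D 10.
C and A advance.
Runoff: C is preferred to A by 44 voters; A by 41.
C wins the runoff.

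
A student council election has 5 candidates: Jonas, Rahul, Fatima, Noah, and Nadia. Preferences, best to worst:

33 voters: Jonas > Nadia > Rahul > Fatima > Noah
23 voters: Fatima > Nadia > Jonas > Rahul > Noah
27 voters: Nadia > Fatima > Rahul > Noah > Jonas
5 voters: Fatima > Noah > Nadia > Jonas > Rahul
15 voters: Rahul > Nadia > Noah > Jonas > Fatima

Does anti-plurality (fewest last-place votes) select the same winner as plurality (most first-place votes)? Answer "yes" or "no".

Anti-plurality — last-place votes: Jonas 27, Rahul 5, Fatima 15, Noah 56, Nadia 0. Winner: Nadia.
Plurality — first-place votes: Jonas 33, Rahul 15, Fatima 28, Noah 0, Nadia 27. Winner: Jonas.
The two methods disagree.

no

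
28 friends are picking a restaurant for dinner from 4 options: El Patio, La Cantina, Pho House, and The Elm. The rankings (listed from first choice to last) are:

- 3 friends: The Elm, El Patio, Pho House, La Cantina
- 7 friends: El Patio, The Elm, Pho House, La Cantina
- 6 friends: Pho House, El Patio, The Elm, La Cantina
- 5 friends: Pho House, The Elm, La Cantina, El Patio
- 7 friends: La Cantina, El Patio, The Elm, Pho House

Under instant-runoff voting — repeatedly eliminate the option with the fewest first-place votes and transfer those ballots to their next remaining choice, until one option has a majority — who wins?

El Patio

Round 1: El Patio 7, La Cantina 7, Pho House 11, The Elm 3. Eliminate The Elm.
Round 2: El Patio 10, La Cantina 7, Pho House 11. Eliminate La Cantina.
Round 3: El Patio 17, Pho House 11. El Patio has a majority.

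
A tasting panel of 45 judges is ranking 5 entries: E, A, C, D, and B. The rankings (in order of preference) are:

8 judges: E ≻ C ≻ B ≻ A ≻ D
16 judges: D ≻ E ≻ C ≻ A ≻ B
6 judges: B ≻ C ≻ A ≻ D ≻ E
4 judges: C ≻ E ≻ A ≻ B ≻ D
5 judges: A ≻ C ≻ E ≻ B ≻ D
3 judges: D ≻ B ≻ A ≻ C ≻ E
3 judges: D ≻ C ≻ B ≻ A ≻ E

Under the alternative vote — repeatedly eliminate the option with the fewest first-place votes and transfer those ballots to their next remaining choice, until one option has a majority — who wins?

D

Round 1: E 8, A 5, C 4, D 22, B 6. Eliminate C.
Round 2: E 12, A 5, D 22, B 6. Eliminate A.
Round 3: E 17, D 22, B 6. Eliminate B.
Round 4: E 17, D 28. D has a majority.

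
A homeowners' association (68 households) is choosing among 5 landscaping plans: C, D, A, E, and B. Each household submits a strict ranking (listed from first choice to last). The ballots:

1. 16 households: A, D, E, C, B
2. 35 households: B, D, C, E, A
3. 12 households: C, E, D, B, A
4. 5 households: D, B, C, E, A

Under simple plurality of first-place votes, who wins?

First-place votes: C 12, D 5, A 16, E 0, B 35.
B has the most first-place votes.

B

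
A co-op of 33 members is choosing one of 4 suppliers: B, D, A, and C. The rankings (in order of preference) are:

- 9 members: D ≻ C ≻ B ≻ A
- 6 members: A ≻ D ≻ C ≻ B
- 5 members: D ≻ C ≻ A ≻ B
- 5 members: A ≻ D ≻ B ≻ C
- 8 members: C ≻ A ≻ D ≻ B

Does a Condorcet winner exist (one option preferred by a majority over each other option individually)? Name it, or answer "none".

Checking pairwise contests:
D beats B 33–0.
A beats D 19–14.
C beats A 22–11.
D beats C 25–8.
Every option loses at least one head-to-head, so there is no Condorcet winner.

none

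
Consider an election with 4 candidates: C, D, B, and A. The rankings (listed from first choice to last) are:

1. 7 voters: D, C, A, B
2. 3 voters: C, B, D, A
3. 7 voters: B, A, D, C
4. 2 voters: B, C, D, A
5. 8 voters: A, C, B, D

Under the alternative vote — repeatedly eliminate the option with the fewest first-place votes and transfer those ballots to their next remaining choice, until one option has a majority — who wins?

Round 1: C 3, D 7, B 9, A 8. Eliminate C.
Round 2: D 7, B 12, A 8. Eliminate D.
Round 3: B 12, A 15. A has a majority.

A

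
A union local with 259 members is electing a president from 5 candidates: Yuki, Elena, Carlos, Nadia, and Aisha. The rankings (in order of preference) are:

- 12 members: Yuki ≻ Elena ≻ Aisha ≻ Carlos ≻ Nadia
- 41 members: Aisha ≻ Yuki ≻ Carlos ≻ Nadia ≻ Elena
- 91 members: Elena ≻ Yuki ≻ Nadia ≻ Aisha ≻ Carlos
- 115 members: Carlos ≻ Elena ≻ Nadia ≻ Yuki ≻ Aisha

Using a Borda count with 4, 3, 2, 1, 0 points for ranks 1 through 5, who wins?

Elena

Yuki: 12·4 + 41·3 + 91·3 + 115·1 = 559
Elena: 12·3 + 41·0 + 91·4 + 115·3 = 745
Carlos: 12·1 + 41·2 + 91·0 + 115·4 = 554
Nadia: 12·0 + 41·1 + 91·2 + 115·2 = 453
Aisha: 12·2 + 41·4 + 91·1 + 115·0 = 279
Elena has the highest Borda score (745).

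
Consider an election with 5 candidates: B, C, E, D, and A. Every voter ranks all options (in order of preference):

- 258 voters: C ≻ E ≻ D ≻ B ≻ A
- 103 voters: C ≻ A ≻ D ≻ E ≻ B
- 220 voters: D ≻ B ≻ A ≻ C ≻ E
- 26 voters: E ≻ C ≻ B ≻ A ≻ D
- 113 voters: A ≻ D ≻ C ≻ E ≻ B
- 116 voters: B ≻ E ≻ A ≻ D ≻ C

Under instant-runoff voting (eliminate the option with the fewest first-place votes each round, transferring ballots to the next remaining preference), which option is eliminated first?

E

Round 1: B 116, C 361, E 26, D 220, A 113. Eliminate E.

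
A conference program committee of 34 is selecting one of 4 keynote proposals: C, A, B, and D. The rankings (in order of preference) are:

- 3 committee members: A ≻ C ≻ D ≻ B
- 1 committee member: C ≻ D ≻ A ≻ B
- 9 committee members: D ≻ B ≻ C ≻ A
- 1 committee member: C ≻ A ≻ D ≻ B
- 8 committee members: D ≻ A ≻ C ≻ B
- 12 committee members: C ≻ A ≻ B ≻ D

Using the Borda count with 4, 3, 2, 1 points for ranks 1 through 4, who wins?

C: 3·3 + 1·4 + 9·2 + 1·4 + 8·2 + 12·4 = 99
A: 3·4 + 1·2 + 9·1 + 1·3 + 8·3 + 12·3 = 86
B: 3·1 + 1·1 + 9·3 + 1·1 + 8·1 + 12·2 = 64
D: 3·2 + 1·3 + 9·4 + 1·2 + 8·4 + 12·1 = 91
C has the highest Borda score (99).

C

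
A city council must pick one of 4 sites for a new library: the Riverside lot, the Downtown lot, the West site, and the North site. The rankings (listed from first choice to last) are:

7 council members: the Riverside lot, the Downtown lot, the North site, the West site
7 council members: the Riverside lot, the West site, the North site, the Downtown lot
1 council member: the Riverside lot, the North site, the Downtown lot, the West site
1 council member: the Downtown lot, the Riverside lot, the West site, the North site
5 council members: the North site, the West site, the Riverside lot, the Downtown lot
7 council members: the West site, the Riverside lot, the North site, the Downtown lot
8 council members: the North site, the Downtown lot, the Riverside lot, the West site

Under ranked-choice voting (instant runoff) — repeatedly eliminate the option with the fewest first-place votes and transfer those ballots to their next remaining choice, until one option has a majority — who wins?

the Riverside lot

Round 1: the Riverside lot 15, the Downtown lot 1, the West site 7, the North site 13. Eliminate the Downtown lot.
Round 2: the Riverside lot 16, the West site 7, the North site 13. Eliminate the West site.
Round 3: the Riverside lot 23, the North site 13. The Riverside lot has a majority.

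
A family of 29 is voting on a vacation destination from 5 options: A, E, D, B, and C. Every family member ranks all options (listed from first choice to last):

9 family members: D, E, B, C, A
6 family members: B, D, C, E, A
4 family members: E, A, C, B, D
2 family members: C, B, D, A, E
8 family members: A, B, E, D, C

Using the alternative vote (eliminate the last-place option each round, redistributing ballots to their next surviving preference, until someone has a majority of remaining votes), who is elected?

Round 1: A 8, E 4, D 9, B 6, C 2. Eliminate C.
Round 2: A 8, E 4, D 9, B 8. Eliminate E.
Round 3: A 12, D 9, B 8. Eliminate B.
Round 4: A 12, D 17. D has a majority.

D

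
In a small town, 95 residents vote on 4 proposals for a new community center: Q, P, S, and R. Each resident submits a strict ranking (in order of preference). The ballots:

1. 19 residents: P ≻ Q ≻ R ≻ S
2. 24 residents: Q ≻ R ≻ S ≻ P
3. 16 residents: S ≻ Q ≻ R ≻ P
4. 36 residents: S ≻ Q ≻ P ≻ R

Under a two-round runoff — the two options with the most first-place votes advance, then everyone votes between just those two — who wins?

S

Round 1 first-place votes: Q 24, P 19, S 52, R 0.
S and Q advance.
Runoff: S is preferred to Q by 52 voters; Q by 43.
S wins the runoff.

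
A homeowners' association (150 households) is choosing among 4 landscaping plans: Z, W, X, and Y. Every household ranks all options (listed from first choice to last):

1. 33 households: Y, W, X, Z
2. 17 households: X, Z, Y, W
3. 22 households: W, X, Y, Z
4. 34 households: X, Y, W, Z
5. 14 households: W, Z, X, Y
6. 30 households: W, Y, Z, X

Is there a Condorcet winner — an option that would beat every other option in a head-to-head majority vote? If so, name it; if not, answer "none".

none

Checking pairwise contests:
W beats Z 133–17.
Y beats W 84–66.
W beats X 99–51.
X beats Y 87–63.
Every option loses at least one head-to-head, so there is no Condorcet winner.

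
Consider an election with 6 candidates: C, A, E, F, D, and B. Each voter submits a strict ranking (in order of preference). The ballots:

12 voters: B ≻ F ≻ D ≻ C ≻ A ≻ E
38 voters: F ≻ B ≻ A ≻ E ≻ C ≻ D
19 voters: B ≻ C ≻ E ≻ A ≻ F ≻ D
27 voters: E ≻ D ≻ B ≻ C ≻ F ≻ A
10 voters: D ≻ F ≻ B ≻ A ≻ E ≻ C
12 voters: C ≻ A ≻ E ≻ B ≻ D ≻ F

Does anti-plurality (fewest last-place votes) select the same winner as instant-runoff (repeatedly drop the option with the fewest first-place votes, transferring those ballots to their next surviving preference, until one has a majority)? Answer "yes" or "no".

no

Anti-plurality — last-place votes: C 10, A 27, E 12, F 12, D 57, B 0. Winner: B.
Instant-runoff — R1 C 12, A 0, E 27, F 38, D 10, B 31 (A out); R2 C 12, E 27, F 38, D 10, B 31 (D out); R3 C 12, E 27, F 48, B 31 (C out); R4 E 39, F 48, B 31 (B out); R5 E 58, F 60 (F winner). Winner: F.
The two methods disagree.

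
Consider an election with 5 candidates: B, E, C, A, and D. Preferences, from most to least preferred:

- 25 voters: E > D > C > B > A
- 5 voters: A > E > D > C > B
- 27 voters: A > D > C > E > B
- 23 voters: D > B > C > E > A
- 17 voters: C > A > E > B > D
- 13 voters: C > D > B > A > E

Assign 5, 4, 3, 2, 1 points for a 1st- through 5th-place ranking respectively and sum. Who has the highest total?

D

B: 25·2 + 5·1 + 27·1 + 23·4 + 17·2 + 13·3 = 247
E: 25·5 + 5·4 + 27·2 + 23·2 + 17·3 + 13·1 = 309
C: 25·3 + 5·2 + 27·3 + 23·3 + 17·5 + 13·5 = 385
A: 25·1 + 5·5 + 27·5 + 23·1 + 17·4 + 13·2 = 302
D: 25·4 + 5·3 + 27·4 + 23·5 + 17·1 + 13·4 = 407
D has the highest Borda score (407).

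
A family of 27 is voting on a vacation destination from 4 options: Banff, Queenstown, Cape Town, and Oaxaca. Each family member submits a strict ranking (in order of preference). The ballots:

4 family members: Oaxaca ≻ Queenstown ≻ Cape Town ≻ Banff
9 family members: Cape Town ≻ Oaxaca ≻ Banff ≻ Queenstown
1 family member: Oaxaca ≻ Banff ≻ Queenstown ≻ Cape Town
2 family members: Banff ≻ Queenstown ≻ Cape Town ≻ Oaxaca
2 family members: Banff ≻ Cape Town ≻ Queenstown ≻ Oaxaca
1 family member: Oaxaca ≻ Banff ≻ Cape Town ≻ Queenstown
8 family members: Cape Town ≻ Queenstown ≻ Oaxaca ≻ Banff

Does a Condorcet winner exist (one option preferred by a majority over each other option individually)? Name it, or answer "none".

Cape Town

Cape Town vs Banff: 21–6 for Cape Town.
Cape Town vs Queenstown: 20–7 for Cape Town.
Cape Town vs Oaxaca: 21–6 for Cape Town.
Cape Town beats every other option head-to-head.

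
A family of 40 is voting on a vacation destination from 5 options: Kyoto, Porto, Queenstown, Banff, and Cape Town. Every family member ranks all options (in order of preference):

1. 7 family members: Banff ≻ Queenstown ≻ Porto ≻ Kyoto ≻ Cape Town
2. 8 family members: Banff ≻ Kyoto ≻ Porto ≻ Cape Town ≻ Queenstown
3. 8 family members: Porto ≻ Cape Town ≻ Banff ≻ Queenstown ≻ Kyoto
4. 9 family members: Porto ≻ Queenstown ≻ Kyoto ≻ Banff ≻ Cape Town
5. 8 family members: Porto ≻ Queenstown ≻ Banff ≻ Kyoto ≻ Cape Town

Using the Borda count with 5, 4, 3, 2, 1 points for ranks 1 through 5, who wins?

Porto

Kyoto: 7·2 + 8·4 + 8·1 + 9·3 + 8·2 = 97
Porto: 7·3 + 8·3 + 8·5 + 9·5 + 8·5 = 170
Queenstown: 7·4 + 8·1 + 8·2 + 9·4 + 8·4 = 120
Banff: 7·5 + 8·5 + 8·3 + 9·2 + 8·3 = 141
Cape Town: 7·1 + 8·2 + 8·4 + 9·1 + 8·1 = 72
Porto has the highest Borda score (170).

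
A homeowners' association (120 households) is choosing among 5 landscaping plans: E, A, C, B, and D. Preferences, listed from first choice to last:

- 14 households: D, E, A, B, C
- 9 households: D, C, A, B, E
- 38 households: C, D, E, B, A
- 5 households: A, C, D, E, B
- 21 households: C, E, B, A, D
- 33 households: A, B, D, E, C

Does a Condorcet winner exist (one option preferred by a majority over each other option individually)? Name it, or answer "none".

C

C vs E: 73–47 for C.
C vs A: 68–52 for C.
C vs B: 73–47 for C.
C vs D: 64–56 for C.
C beats every other option head-to-head.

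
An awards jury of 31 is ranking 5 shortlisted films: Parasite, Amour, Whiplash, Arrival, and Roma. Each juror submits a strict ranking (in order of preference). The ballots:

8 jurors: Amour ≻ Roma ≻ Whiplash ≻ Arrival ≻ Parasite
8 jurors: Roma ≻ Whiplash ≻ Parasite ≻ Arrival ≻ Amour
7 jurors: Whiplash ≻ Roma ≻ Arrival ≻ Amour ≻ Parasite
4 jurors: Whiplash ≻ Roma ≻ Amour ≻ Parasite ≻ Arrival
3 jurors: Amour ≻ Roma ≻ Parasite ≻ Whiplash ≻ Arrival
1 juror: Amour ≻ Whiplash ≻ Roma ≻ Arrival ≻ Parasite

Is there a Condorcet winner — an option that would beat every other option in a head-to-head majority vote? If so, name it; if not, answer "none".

Roma

Roma vs Parasite: 31–0 for Roma.
Roma vs Amour: 19–12 for Roma.
Roma vs Whiplash: 19–12 for Roma.
Roma vs Arrival: 31–0 for Roma.
Roma beats every other option head-to-head.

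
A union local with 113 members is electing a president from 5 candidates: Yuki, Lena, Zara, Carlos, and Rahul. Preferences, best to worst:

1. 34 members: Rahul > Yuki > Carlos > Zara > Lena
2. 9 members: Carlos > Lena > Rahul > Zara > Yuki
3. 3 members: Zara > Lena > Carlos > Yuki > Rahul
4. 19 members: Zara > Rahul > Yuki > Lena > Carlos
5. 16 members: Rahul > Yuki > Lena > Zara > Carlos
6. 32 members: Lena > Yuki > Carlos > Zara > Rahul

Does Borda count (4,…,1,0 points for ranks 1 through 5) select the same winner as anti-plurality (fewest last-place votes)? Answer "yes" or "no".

Borda — scores: Yuki 287, Lena 215, Zara 179, Carlos 174, Rahul 275. Winner: Yuki.
Anti-plurality — last-place votes: Yuki 9, Lena 34, Zara 0, Carlos 35, Rahul 35. Winner: Zara.
The two methods disagree.

no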